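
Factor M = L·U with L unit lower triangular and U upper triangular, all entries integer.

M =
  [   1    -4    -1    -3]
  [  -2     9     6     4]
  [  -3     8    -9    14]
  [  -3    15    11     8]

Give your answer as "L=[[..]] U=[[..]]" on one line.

  row1 -= -2·row0 → [0,1,4,-2]
  row2 -= -3·row0 → [0,-4,-12,5]
  row3 -= -3·row0 → [0,3,8,-1]
  row2 -= -4·row1 → [0,0,4,-3]
  row3 -= 3·row1 → [0,0,-4,5]
  row3 -= -1·row2 → [0,0,0,2]

L=[[1,0,0,0],[-2,1,0,0],[-3,-4,1,0],[-3,3,-1,1]] U=[[1,-4,-1,-3],[0,1,4,-2],[0,0,4,-3],[0,0,0,2]]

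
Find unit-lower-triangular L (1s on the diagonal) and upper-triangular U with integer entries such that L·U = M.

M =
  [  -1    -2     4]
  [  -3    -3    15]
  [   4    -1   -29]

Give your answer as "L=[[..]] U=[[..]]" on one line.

L=[[1,0,0],[3,1,0],[-4,-3,1]] U=[[-1,-2,4],[0,3,3],[0,0,-4]]

  row1 -= 3·row0 → [0,3,3]
  row2 -= -4·row0 → [0,-9,-13]
  row2 -= -3·row1 → [0,0,-4]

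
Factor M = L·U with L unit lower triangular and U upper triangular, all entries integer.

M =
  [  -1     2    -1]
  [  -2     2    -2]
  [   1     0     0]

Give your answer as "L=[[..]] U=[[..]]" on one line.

L=[[1,0,0],[2,1,0],[-1,-1,1]] U=[[-1,2,-1],[0,-2,0],[0,0,-1]]

  R1 -= 2·R0 → [0,-2,0]
  R2 -= -1·R0 → [0,2,-1]
  R2 -= -1·R1 → [0,0,-1]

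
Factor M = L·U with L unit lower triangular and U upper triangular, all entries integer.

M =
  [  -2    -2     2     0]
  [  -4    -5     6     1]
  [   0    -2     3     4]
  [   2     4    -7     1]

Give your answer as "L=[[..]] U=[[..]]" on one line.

  R1 -= 2·R0 → [0,-1,2,1]
  R2 -= 0·R0 → [0,-2,3,4]
  R3 -= -1·R0 → [0,2,-5,1]
  R2 -= 2·R1 → [0,0,-1,2]
  R3 -= -2·R1 → [0,0,-1,3]
  R3 -= 1·R2 → [0,0,0,1]

L=[[1,0,0,0],[2,1,0,0],[0,2,1,0],[-1,-2,1,1]] U=[[-2,-2,2,0],[0,-1,2,1],[0,0,-1,2],[0,0,0,1]]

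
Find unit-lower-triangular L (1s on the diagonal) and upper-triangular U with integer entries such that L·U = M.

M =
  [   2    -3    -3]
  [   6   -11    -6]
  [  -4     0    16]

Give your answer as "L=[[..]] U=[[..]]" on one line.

  row1 -= 3·row0 → [0,-2,3]
  row2 -= -2·row0 → [0,-6,10]
  row2 -= 3·row1 → [0,0,1]

L=[[1,0,0],[3,1,0],[-2,3,1]] U=[[2,-3,-3],[0,-2,3],[0,0,1]]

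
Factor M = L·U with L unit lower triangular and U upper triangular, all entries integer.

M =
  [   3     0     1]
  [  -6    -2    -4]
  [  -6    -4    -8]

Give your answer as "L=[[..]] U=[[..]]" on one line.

  R1 -= -2·R0 → [0,-2,-2]
  R2 -= -2·R0 → [0,-4,-6]
  R2 -= 2·R1 → [0,0,-2]

L=[[1,0,0],[-2,1,0],[-2,2,1]] U=[[3,0,1],[0,-2,-2],[0,0,-2]]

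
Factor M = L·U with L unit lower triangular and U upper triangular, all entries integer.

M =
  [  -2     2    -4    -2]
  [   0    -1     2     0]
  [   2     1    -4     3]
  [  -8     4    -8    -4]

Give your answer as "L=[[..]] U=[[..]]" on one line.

L=[[1,0,0,0],[0,1,0,0],[-1,-3,1,0],[4,4,0,1]] U=[[-2,2,-4,-2],[0,-1,2,0],[0,0,-2,1],[0,0,0,4]]

  R1 -= 0·R0 → [0,-1,2,0]
  R2 -= -1·R0 → [0,3,-8,1]
  R3 -= 4·R0 → [0,-4,8,4]
  R2 -= -3·R1 → [0,0,-2,1]
  R3 -= 4·R1 → [0,0,0,4]
  R3 -= 0·R2 → [0,0,0,4]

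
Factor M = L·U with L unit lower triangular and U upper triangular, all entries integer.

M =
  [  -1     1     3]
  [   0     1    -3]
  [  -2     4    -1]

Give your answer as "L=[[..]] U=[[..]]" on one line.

  r1 -= 0·r0 → [0,1,-3]
  r2 -= 2·r0 → [0,2,-7]
  r2 -= 2·r1 → [0,0,-1]

L=[[1,0,0],[0,1,0],[2,2,1]] U=[[-1,1,3],[0,1,-3],[0,0,-1]]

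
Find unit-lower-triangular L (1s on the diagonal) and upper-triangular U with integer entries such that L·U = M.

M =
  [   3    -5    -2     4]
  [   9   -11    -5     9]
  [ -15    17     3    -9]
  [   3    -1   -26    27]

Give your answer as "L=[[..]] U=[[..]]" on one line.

  r1 -= 3·r0 → [0,4,1,-3]
  r2 -= -5·r0 → [0,-8,-7,11]
  r3 -= 1·r0 → [0,4,-24,23]
  r2 -= -2·r1 → [0,0,-5,5]
  r3 -= 1·r1 → [0,0,-25,26]
  r3 -= 5·r2 → [0,0,0,1]

L=[[1,0,0,0],[3,1,0,0],[-5,-2,1,0],[1,1,5,1]] U=[[3,-5,-2,4],[0,4,1,-3],[0,0,-5,5],[0,0,0,1]]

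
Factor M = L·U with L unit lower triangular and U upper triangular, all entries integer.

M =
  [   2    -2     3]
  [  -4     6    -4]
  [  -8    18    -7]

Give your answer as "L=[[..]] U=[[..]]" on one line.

  r1 -= -2·r0 → [0,2,2]
  r2 -= -4·r0 → [0,10,5]
  r2 -= 5·r1 → [0,0,-5]

L=[[1,0,0],[-2,1,0],[-4,5,1]] U=[[2,-2,3],[0,2,2],[0,0,-5]]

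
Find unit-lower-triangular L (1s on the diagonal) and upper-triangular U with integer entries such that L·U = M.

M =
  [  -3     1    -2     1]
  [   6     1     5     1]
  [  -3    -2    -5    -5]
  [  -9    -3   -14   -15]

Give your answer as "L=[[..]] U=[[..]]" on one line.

L=[[1,0,0,0],[-2,1,0,0],[1,-1,1,0],[3,-2,3,1]] U=[[-3,1,-2,1],[0,3,1,3],[0,0,-2,-3],[0,0,0,-3]]

  R1 -= -2·R0 → [0,3,1,3]
  R2 -= 1·R0 → [0,-3,-3,-6]
  R3 -= 3·R0 → [0,-6,-8,-18]
  R2 -= -1·R1 → [0,0,-2,-3]
  R3 -= -2·R1 → [0,0,-6,-12]
  R3 -= 3·R2 → [0,0,0,-3]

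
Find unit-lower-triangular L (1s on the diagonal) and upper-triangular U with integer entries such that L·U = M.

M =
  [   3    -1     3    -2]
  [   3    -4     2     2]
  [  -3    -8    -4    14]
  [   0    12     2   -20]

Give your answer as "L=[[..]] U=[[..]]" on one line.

  r1 -= 1·r0 → [0,-3,-1,4]
  r2 -= -1·r0 → [0,-9,-1,12]
  r3 -= 0·r0 → [0,12,2,-20]
  r2 -= 3·r1 → [0,0,2,0]
  r3 -= -4·r1 → [0,0,-2,-4]
  r3 -= -1·r2 → [0,0,0,-4]

L=[[1,0,0,0],[1,1,0,0],[-1,3,1,0],[0,-4,-1,1]] U=[[3,-1,3,-2],[0,-3,-1,4],[0,0,2,0],[0,0,0,-4]]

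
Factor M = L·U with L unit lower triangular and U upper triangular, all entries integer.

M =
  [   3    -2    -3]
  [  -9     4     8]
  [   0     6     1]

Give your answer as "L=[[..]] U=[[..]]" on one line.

  row1 -= -3·row0 → [0,-2,-1]
  row2 -= 0·row0 → [0,6,1]
  row2 -= -3·row1 → [0,0,-2]

L=[[1,0,0],[-3,1,0],[0,-3,1]] U=[[3,-2,-3],[0,-2,-1],[0,0,-2]]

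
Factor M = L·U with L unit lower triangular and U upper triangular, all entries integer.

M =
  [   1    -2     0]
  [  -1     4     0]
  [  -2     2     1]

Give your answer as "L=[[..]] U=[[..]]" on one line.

L=[[1,0,0],[-1,1,0],[-2,-1,1]] U=[[1,-2,0],[0,2,0],[0,0,1]]

  row1 -= -1·row0 → [0,2,0]
  row2 -= -2·row0 → [0,-2,1]
  row2 -= -1·row1 → [0,0,1]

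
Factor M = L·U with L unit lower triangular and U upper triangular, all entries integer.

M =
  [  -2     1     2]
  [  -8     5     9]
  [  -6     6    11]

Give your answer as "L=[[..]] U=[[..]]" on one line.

  R1 -= 4·R0 → [0,1,1]
  R2 -= 3·R0 → [0,3,5]
  R2 -= 3·R1 → [0,0,2]

L=[[1,0,0],[4,1,0],[3,3,1]] U=[[-2,1,2],[0,1,1],[0,0,2]]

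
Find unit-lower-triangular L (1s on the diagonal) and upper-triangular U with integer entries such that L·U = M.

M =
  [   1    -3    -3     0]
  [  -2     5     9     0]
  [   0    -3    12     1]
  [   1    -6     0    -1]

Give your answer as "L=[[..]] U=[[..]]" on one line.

L=[[1,0,0,0],[-2,1,0,0],[0,3,1,0],[1,3,-2,1]] U=[[1,-3,-3,0],[0,-1,3,0],[0,0,3,1],[0,0,0,1]]

  r1 -= -2·r0 → [0,-1,3,0]
  r2 -= 0·r0 → [0,-3,12,1]
  r3 -= 1·r0 → [0,-3,3,-1]
  r2 -= 3·r1 → [0,0,3,1]
  r3 -= 3·r1 → [0,0,-6,-1]
  r3 -= -2·r2 → [0,0,0,1]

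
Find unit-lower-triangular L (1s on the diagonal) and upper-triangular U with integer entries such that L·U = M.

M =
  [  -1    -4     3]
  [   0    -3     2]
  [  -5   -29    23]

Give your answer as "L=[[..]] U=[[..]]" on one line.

  row1 -= 0·row0 → [0,-3,2]
  row2 -= 5·row0 → [0,-9,8]
  row2 -= 3·row1 → [0,0,2]

L=[[1,0,0],[0,1,0],[5,3,1]] U=[[-1,-4,3],[0,-3,2],[0,0,2]]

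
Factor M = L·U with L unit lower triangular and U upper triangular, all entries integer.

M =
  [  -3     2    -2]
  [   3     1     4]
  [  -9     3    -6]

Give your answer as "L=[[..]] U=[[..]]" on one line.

L=[[1,0,0],[-1,1,0],[3,-1,1]] U=[[-3,2,-2],[0,3,2],[0,0,2]]

  R1 -= -1·R0 → [0,3,2]
  R2 -= 3·R0 → [0,-3,0]
  R2 -= -1·R1 → [0,0,2]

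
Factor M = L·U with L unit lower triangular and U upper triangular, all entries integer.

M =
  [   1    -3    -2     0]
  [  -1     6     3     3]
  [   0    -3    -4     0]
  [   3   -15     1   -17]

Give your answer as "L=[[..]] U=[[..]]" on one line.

L=[[1,0,0,0],[-1,1,0,0],[0,-1,1,0],[3,-2,-3,1]] U=[[1,-3,-2,0],[0,3,1,3],[0,0,-3,3],[0,0,0,-2]]

  R1 -= -1·R0 → [0,3,1,3]
  R2 -= 0·R0 → [0,-3,-4,0]
  R3 -= 3·R0 → [0,-6,7,-17]
  R2 -= -1·R1 → [0,0,-3,3]
  R3 -= -2·R1 → [0,0,9,-11]
  R3 -= -3·R2 → [0,0,0,-2]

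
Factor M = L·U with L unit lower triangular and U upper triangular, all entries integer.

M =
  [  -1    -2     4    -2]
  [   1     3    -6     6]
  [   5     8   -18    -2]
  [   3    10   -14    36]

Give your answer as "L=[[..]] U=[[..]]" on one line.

L=[[1,0,0,0],[-1,1,0,0],[-5,-2,1,0],[-3,4,-3,1]] U=[[-1,-2,4,-2],[0,1,-2,4],[0,0,-2,-4],[0,0,0,2]]

  row1 -= -1·row0 → [0,1,-2,4]
  row2 -= -5·row0 → [0,-2,2,-12]
  row3 -= -3·row0 → [0,4,-2,30]
  row2 -= -2·row1 → [0,0,-2,-4]
  row3 -= 4·row1 → [0,0,6,14]
  row3 -= -3·row2 → [0,0,0,2]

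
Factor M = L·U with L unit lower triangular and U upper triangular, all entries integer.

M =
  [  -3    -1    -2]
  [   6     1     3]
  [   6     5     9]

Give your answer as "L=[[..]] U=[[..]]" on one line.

L=[[1,0,0],[-2,1,0],[-2,-3,1]] U=[[-3,-1,-2],[0,-1,-1],[0,0,2]]

  row1 -= -2·row0 → [0,-1,-1]
  row2 -= -2·row0 → [0,3,5]
  row2 -= -3·row1 → [0,0,2]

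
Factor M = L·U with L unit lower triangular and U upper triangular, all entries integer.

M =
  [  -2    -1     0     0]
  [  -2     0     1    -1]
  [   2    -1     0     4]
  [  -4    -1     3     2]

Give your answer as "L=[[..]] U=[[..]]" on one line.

L=[[1,0,0,0],[1,1,0,0],[-1,-2,1,0],[2,1,1,1]] U=[[-2,-1,0,0],[0,1,1,-1],[0,0,2,2],[0,0,0,1]]

  R1 -= 1·R0 → [0,1,1,-1]
  R2 -= -1·R0 → [0,-2,0,4]
  R3 -= 2·R0 → [0,1,3,2]
  R2 -= -2·R1 → [0,0,2,2]
  R3 -= 1·R1 → [0,0,2,3]
  R3 -= 1·R2 → [0,0,0,1]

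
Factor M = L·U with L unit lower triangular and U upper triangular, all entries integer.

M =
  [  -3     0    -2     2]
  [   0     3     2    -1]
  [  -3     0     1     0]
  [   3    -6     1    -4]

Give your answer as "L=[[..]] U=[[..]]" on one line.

L=[[1,0,0,0],[0,1,0,0],[1,0,1,0],[-1,-2,1,1]] U=[[-3,0,-2,2],[0,3,2,-1],[0,0,3,-2],[0,0,0,-2]]

  r1 -= 0·r0 → [0,3,2,-1]
  r2 -= 1·r0 → [0,0,3,-2]
  r3 -= -1·r0 → [0,-6,-1,-2]
  r2 -= 0·r1 → [0,0,3,-2]
  r3 -= -2·r1 → [0,0,3,-4]
  r3 -= 1·r2 → [0,0,0,-2]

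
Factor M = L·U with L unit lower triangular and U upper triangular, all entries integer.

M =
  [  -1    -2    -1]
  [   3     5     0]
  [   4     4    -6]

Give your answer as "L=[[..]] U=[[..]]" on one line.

L=[[1,0,0],[-3,1,0],[-4,4,1]] U=[[-1,-2,-1],[0,-1,-3],[0,0,2]]

  row1 -= -3·row0 → [0,-1,-3]
  row2 -= -4·row0 → [0,-4,-10]
  row2 -= 4·row1 → [0,0,2]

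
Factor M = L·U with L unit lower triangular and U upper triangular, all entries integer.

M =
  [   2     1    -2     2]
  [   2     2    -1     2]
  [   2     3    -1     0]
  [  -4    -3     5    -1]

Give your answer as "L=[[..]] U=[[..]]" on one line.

L=[[1,0,0,0],[1,1,0,0],[1,2,1,0],[-2,-1,-2,1]] U=[[2,1,-2,2],[0,1,1,0],[0,0,-1,-2],[0,0,0,-1]]

  R1 -= 1·R0 → [0,1,1,0]
  R2 -= 1·R0 → [0,2,1,-2]
  R3 -= -2·R0 → [0,-1,1,3]
  R2 -= 2·R1 → [0,0,-1,-2]
  R3 -= -1·R1 → [0,0,2,3]
  R3 -= -2·R2 → [0,0,0,-1]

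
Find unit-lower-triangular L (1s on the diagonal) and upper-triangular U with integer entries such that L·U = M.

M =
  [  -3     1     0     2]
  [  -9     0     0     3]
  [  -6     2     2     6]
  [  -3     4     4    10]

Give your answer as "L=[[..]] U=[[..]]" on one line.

L=[[1,0,0,0],[3,1,0,0],[2,0,1,0],[1,-1,2,1]] U=[[-3,1,0,2],[0,-3,0,-3],[0,0,2,2],[0,0,0,1]]

  r1 -= 3·r0 → [0,-3,0,-3]
  r2 -= 2·r0 → [0,0,2,2]
  r3 -= 1·r0 → [0,3,4,8]
  r2 -= 0·r1 → [0,0,2,2]
  r3 -= -1·r1 → [0,0,4,5]
  r3 -= 2·r2 → [0,0,0,1]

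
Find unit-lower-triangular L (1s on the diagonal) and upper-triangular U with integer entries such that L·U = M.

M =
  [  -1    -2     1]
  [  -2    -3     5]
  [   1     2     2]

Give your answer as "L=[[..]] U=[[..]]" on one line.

  r1 -= 2·r0 → [0,1,3]
  r2 -= -1·r0 → [0,0,3]
  r2 -= 0·r1 → [0,0,3]

L=[[1,0,0],[2,1,0],[-1,0,1]] U=[[-1,-2,1],[0,1,3],[0,0,3]]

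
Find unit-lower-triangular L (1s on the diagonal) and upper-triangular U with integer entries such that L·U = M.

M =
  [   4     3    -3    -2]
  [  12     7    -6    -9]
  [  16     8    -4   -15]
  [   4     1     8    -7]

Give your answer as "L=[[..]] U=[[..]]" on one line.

L=[[1,0,0,0],[3,1,0,0],[4,2,1,0],[1,1,4,1]] U=[[4,3,-3,-2],[0,-2,3,-3],[0,0,2,-1],[0,0,0,2]]

  r1 -= 3·r0 → [0,-2,3,-3]
  r2 -= 4·r0 → [0,-4,8,-7]
  r3 -= 1·r0 → [0,-2,11,-5]
  r2 -= 2·r1 → [0,0,2,-1]
  r3 -= 1·r1 → [0,0,8,-2]
  r3 -= 4·r2 → [0,0,0,2]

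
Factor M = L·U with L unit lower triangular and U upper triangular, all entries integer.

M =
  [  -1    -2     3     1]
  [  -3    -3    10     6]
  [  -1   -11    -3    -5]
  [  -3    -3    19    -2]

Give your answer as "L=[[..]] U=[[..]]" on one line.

  R1 -= 3·R0 → [0,3,1,3]
  R2 -= 1·R0 → [0,-9,-6,-6]
  R3 -= 3·R0 → [0,3,10,-5]
  R2 -= -3·R1 → [0,0,-3,3]
  R3 -= 1·R1 → [0,0,9,-8]
  R3 -= -3·R2 → [0,0,0,1]

L=[[1,0,0,0],[3,1,0,0],[1,-3,1,0],[3,1,-3,1]] U=[[-1,-2,3,1],[0,3,1,3],[0,0,-3,3],[0,0,0,1]]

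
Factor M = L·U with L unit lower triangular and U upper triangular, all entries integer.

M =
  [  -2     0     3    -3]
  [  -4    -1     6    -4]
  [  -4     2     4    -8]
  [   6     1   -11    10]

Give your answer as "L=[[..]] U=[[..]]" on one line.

  row1 -= 2·row0 → [0,-1,0,2]
  row2 -= 2·row0 → [0,2,-2,-2]
  row3 -= -3·row0 → [0,1,-2,1]
  row2 -= -2·row1 → [0,0,-2,2]
  row3 -= -1·row1 → [0,0,-2,3]
  row3 -= 1·row2 → [0,0,0,1]

L=[[1,0,0,0],[2,1,0,0],[2,-2,1,0],[-3,-1,1,1]] U=[[-2,0,3,-3],[0,-1,0,2],[0,0,-2,2],[0,0,0,1]]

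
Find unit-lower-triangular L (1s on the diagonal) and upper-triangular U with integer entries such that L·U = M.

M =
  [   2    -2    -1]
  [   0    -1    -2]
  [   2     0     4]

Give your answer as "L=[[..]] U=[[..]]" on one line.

L=[[1,0,0],[0,1,0],[1,-2,1]] U=[[2,-2,-1],[0,-1,-2],[0,0,1]]

  R1 -= 0·R0 → [0,-1,-2]
  R2 -= 1·R0 → [0,2,5]
  R2 -= -2·R1 → [0,0,1]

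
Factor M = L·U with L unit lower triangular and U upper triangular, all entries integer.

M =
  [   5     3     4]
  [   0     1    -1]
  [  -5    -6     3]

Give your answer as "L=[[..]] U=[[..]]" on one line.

L=[[1,0,0],[0,1,0],[-1,-3,1]] U=[[5,3,4],[0,1,-1],[0,0,4]]

  row1 -= 0·row0 → [0,1,-1]
  row2 -= -1·row0 → [0,-3,7]
  row2 -= -3·row1 → [0,0,4]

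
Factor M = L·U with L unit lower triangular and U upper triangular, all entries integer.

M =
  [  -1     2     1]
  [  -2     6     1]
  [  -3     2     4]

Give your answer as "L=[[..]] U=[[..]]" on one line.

L=[[1,0,0],[2,1,0],[3,-2,1]] U=[[-1,2,1],[0,2,-1],[0,0,-1]]

  R1 -= 2·R0 → [0,2,-1]
  R2 -= 3·R0 → [0,-4,1]
  R2 -= -2·R1 → [0,0,-1]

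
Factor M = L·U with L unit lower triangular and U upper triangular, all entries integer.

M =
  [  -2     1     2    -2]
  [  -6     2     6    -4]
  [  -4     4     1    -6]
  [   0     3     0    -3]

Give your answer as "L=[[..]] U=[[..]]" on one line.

L=[[1,0,0,0],[3,1,0,0],[2,-2,1,0],[0,-3,0,1]] U=[[-2,1,2,-2],[0,-1,0,2],[0,0,-3,2],[0,0,0,3]]

  R1 -= 3·R0 → [0,-1,0,2]
  R2 -= 2·R0 → [0,2,-3,-2]
  R3 -= 0·R0 → [0,3,0,-3]
  R2 -= -2·R1 → [0,0,-3,2]
  R3 -= -3·R1 → [0,0,0,3]
  R3 -= 0·R2 → [0,0,0,3]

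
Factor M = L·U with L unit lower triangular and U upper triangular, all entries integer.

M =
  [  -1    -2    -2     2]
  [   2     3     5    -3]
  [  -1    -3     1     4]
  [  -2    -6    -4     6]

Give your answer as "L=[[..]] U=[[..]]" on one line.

  R1 -= -2·R0 → [0,-1,1,1]
  R2 -= 1·R0 → [0,-1,3,2]
  R3 -= 2·R0 → [0,-2,0,2]
  R2 -= 1·R1 → [0,0,2,1]
  R3 -= 2·R1 → [0,0,-2,0]
  R3 -= -1·R2 → [0,0,0,1]

L=[[1,0,0,0],[-2,1,0,0],[1,1,1,0],[2,2,-1,1]] U=[[-1,-2,-2,2],[0,-1,1,1],[0,0,2,1],[0,0,0,1]]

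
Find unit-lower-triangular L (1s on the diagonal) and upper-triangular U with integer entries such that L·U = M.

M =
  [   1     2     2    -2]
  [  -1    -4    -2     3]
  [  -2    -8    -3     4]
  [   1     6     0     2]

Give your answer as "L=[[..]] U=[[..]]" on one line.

  row1 -= -1·row0 → [0,-2,0,1]
  row2 -= -2·row0 → [0,-4,1,0]
  row3 -= 1·row0 → [0,4,-2,4]
  row2 -= 2·row1 → [0,0,1,-2]
  row3 -= -2·row1 → [0,0,-2,6]
  row3 -= -2·row2 → [0,0,0,2]

L=[[1,0,0,0],[-1,1,0,0],[-2,2,1,0],[1,-2,-2,1]] U=[[1,2,2,-2],[0,-2,0,1],[0,0,1,-2],[0,0,0,2]]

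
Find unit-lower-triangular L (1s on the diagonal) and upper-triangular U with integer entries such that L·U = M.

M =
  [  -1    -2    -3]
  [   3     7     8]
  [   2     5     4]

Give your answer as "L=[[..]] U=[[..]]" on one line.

  r1 -= -3·r0 → [0,1,-1]
  r2 -= -2·r0 → [0,1,-2]
  r2 -= 1·r1 → [0,0,-1]

L=[[1,0,0],[-3,1,0],[-2,1,1]] U=[[-1,-2,-3],[0,1,-1],[0,0,-1]]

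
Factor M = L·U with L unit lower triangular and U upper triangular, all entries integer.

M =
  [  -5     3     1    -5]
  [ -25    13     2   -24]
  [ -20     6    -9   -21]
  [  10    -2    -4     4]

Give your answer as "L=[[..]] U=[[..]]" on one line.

  R1 -= 5·R0 → [0,-2,-3,1]
  R2 -= 4·R0 → [0,-6,-13,-1]
  R3 -= -2·R0 → [0,4,-2,-6]
  R2 -= 3·R1 → [0,0,-4,-4]
  R3 -= -2·R1 → [0,0,-8,-4]
  R3 -= 2·R2 → [0,0,0,4]

L=[[1,0,0,0],[5,1,0,0],[4,3,1,0],[-2,-2,2,1]] U=[[-5,3,1,-5],[0,-2,-3,1],[0,0,-4,-4],[0,0,0,4]]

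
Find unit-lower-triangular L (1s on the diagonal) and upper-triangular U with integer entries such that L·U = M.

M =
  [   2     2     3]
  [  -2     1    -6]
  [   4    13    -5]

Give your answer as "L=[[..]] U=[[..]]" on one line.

L=[[1,0,0],[-1,1,0],[2,3,1]] U=[[2,2,3],[0,3,-3],[0,0,-2]]

  R1 -= -1·R0 → [0,3,-3]
  R2 -= 2·R0 → [0,9,-11]
  R2 -= 3·R1 → [0,0,-2]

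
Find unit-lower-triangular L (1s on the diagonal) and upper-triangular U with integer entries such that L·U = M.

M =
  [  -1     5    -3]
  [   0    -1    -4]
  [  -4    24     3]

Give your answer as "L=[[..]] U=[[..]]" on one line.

L=[[1,0,0],[0,1,0],[4,-4,1]] U=[[-1,5,-3],[0,-1,-4],[0,0,-1]]

  R1 -= 0·R0 → [0,-1,-4]
  R2 -= 4·R0 → [0,4,15]
  R2 -= -4·R1 → [0,0,-1]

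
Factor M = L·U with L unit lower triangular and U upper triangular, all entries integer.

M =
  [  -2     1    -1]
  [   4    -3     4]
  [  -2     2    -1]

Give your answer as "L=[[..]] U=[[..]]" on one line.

L=[[1,0,0],[-2,1,0],[1,-1,1]] U=[[-2,1,-1],[0,-1,2],[0,0,2]]

  row1 -= -2·row0 → [0,-1,2]
  row2 -= 1·row0 → [0,1,0]
  row2 -= -1·row1 → [0,0,2]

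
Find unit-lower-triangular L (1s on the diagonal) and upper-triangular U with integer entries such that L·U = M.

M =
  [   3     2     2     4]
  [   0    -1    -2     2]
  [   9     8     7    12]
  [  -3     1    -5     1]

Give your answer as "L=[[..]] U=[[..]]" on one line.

L=[[1,0,0,0],[0,1,0,0],[3,-2,1,0],[-1,-3,3,1]] U=[[3,2,2,4],[0,-1,-2,2],[0,0,-3,4],[0,0,0,-1]]

  R1 -= 0·R0 → [0,-1,-2,2]
  R2 -= 3·R0 → [0,2,1,0]
  R3 -= -1·R0 → [0,3,-3,5]
  R2 -= -2·R1 → [0,0,-3,4]
  R3 -= -3·R1 → [0,0,-9,11]
  R3 -= 3·R2 → [0,0,0,-1]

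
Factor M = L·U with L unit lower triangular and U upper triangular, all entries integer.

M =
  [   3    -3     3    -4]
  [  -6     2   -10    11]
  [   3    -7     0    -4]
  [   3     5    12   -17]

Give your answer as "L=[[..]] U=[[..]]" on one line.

L=[[1,0,0,0],[-2,1,0,0],[1,1,1,0],[1,-2,1,1]] U=[[3,-3,3,-4],[0,-4,-4,3],[0,0,1,-3],[0,0,0,-4]]

  r1 -= -2·r0 → [0,-4,-4,3]
  r2 -= 1·r0 → [0,-4,-3,0]
  r3 -= 1·r0 → [0,8,9,-13]
  r2 -= 1·r1 → [0,0,1,-3]
  r3 -= -2·r1 → [0,0,1,-7]
  r3 -= 1·r2 → [0,0,0,-4]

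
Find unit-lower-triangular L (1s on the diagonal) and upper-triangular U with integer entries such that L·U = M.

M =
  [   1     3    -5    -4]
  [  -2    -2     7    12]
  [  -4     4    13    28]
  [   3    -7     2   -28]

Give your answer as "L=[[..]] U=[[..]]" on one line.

  r1 -= -2·r0 → [0,4,-3,4]
  r2 -= -4·r0 → [0,16,-7,12]
  r3 -= 3·r0 → [0,-16,17,-16]
  r2 -= 4·r1 → [0,0,5,-4]
  r3 -= -4·r1 → [0,0,5,0]
  r3 -= 1·r2 → [0,0,0,4]

L=[[1,0,0,0],[-2,1,0,0],[-4,4,1,0],[3,-4,1,1]] U=[[1,3,-5,-4],[0,4,-3,4],[0,0,5,-4],[0,0,0,4]]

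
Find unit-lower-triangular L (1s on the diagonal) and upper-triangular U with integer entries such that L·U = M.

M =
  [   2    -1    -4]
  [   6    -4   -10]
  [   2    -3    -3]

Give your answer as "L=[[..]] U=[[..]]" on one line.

L=[[1,0,0],[3,1,0],[1,2,1]] U=[[2,-1,-4],[0,-1,2],[0,0,-3]]

  R1 -= 3·R0 → [0,-1,2]
  R2 -= 1·R0 → [0,-2,1]
  R2 -= 2·R1 → [0,0,-3]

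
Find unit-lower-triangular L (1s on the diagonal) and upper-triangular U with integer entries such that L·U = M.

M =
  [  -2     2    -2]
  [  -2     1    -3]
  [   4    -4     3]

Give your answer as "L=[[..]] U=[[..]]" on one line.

  row1 -= 1·row0 → [0,-1,-1]
  row2 -= -2·row0 → [0,0,-1]
  row2 -= 0·row1 → [0,0,-1]

L=[[1,0,0],[1,1,0],[-2,0,1]] U=[[-2,2,-2],[0,-1,-1],[0,0,-1]]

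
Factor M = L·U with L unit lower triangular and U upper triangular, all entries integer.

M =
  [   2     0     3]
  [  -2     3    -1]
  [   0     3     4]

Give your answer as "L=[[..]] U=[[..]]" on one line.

  R1 -= -1·R0 → [0,3,2]
  R2 -= 0·R0 → [0,3,4]
  R2 -= 1·R1 → [0,0,2]

L=[[1,0,0],[-1,1,0],[0,1,1]] U=[[2,0,3],[0,3,2],[0,0,2]]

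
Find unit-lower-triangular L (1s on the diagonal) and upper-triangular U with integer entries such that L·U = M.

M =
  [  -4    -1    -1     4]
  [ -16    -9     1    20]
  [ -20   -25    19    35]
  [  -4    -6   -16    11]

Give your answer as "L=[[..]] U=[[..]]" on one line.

  row1 -= 4·row0 → [0,-5,5,4]
  row2 -= 5·row0 → [0,-20,24,15]
  row3 -= 1·row0 → [0,-5,-15,7]
  row2 -= 4·row1 → [0,0,4,-1]
  row3 -= 1·row1 → [0,0,-20,3]
  row3 -= -5·row2 → [0,0,0,-2]

L=[[1,0,0,0],[4,1,0,0],[5,4,1,0],[1,1,-5,1]] U=[[-4,-1,-1,4],[0,-5,5,4],[0,0,4,-1],[0,0,0,-2]]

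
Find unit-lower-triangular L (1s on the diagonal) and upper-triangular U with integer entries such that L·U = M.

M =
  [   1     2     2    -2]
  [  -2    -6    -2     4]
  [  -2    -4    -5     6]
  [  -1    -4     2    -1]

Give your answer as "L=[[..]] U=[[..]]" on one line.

L=[[1,0,0,0],[-2,1,0,0],[-2,0,1,0],[-1,1,-2,1]] U=[[1,2,2,-2],[0,-2,2,0],[0,0,-1,2],[0,0,0,1]]

  r1 -= -2·r0 → [0,-2,2,0]
  r2 -= -2·r0 → [0,0,-1,2]
  r3 -= -1·r0 → [0,-2,4,-3]
  r2 -= 0·r1 → [0,0,-1,2]
  r3 -= 1·r1 → [0,0,2,-3]
  r3 -= -2·r2 → [0,0,0,1]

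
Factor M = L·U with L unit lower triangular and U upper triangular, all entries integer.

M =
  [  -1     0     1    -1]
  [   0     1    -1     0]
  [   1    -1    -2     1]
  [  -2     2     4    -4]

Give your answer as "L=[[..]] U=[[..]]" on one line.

  r1 -= 0·r0 → [0,1,-1,0]
  r2 -= -1·r0 → [0,-1,-1,0]
  r3 -= 2·r0 → [0,2,2,-2]
  r2 -= -1·r1 → [0,0,-2,0]
  r3 -= 2·r1 → [0,0,4,-2]
  r3 -= -2·r2 → [0,0,0,-2]

L=[[1,0,0,0],[0,1,0,0],[-1,-1,1,0],[2,2,-2,1]] U=[[-1,0,1,-1],[0,1,-1,0],[0,0,-2,0],[0,0,0,-2]]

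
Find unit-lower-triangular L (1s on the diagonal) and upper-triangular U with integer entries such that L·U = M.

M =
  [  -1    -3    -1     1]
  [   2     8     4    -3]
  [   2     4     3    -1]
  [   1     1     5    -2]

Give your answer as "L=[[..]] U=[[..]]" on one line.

L=[[1,0,0,0],[-2,1,0,0],[-2,-1,1,0],[-1,-1,2,1]] U=[[-1,-3,-1,1],[0,2,2,-1],[0,0,3,0],[0,0,0,-2]]

  R1 -= -2·R0 → [0,2,2,-1]
  R2 -= -2·R0 → [0,-2,1,1]
  R3 -= -1·R0 → [0,-2,4,-1]
  R2 -= -1·R1 → [0,0,3,0]
  R3 -= -1·R1 → [0,0,6,-2]
  R3 -= 2·R2 → [0,0,0,-2]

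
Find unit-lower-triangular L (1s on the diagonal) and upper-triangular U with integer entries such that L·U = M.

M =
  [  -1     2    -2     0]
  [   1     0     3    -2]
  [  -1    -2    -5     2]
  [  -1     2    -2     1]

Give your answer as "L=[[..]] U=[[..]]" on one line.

  r1 -= -1·r0 → [0,2,1,-2]
  r2 -= 1·r0 → [0,-4,-3,2]
  r3 -= 1·r0 → [0,0,0,1]
  r2 -= -2·r1 → [0,0,-1,-2]
  r3 -= 0·r1 → [0,0,0,1]
  r3 -= 0·r2 → [0,0,0,1]

L=[[1,0,0,0],[-1,1,0,0],[1,-2,1,0],[1,0,0,1]] U=[[-1,2,-2,0],[0,2,1,-2],[0,0,-1,-2],[0,0,0,1]]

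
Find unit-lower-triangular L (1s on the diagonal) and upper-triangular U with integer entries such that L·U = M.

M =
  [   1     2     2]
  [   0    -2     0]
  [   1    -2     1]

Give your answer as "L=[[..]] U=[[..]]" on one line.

  R1 -= 0·R0 → [0,-2,0]
  R2 -= 1·R0 → [0,-4,-1]
  R2 -= 2·R1 → [0,0,-1]

L=[[1,0,0],[0,1,0],[1,2,1]] U=[[1,2,2],[0,-2,0],[0,0,-1]]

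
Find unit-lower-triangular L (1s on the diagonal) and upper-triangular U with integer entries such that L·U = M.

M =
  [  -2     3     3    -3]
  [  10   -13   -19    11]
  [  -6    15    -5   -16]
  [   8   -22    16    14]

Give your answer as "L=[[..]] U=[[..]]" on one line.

L=[[1,0,0,0],[-5,1,0,0],[3,3,1,0],[-4,-5,-4,1]] U=[[-2,3,3,-3],[0,2,-4,-4],[0,0,-2,5],[0,0,0,2]]

  row1 -= -5·row0 → [0,2,-4,-4]
  row2 -= 3·row0 → [0,6,-14,-7]
  row3 -= -4·row0 → [0,-10,28,2]
  row2 -= 3·row1 → [0,0,-2,5]
  row3 -= -5·row1 → [0,0,8,-18]
  row3 -= -4·row2 → [0,0,0,2]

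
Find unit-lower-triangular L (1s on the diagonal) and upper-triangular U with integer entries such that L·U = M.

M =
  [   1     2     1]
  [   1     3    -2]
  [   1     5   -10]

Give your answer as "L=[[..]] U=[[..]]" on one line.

L=[[1,0,0],[1,1,0],[1,3,1]] U=[[1,2,1],[0,1,-3],[0,0,-2]]

  r1 -= 1·r0 → [0,1,-3]
  r2 -= 1·r0 → [0,3,-11]
  r2 -= 3·r1 → [0,0,-2]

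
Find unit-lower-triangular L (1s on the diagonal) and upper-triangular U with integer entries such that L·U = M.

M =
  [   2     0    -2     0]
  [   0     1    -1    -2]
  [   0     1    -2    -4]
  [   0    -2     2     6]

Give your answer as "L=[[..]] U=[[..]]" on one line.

  R1 -= 0·R0 → [0,1,-1,-2]
  R2 -= 0·R0 → [0,1,-2,-4]
  R3 -= 0·R0 → [0,-2,2,6]
  R2 -= 1·R1 → [0,0,-1,-2]
  R3 -= -2·R1 → [0,0,0,2]
  R3 -= 0·R2 → [0,0,0,2]

L=[[1,0,0,0],[0,1,0,0],[0,1,1,0],[0,-2,0,1]] U=[[2,0,-2,0],[0,1,-1,-2],[0,0,-1,-2],[0,0,0,2]]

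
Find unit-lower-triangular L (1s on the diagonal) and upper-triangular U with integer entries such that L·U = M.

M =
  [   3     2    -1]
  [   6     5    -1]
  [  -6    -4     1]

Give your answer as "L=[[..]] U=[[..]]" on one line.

L=[[1,0,0],[2,1,0],[-2,0,1]] U=[[3,2,-1],[0,1,1],[0,0,-1]]

  row1 -= 2·row0 → [0,1,1]
  row2 -= -2·row0 → [0,0,-1]
  row2 -= 0·row1 → [0,0,-1]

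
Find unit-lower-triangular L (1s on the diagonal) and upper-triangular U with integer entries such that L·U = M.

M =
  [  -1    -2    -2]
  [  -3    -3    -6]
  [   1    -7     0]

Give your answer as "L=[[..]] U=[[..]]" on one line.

  r1 -= 3·r0 → [0,3,0]
  r2 -= -1·r0 → [0,-9,-2]
  r2 -= -3·r1 → [0,0,-2]

L=[[1,0,0],[3,1,0],[-1,-3,1]] U=[[-1,-2,-2],[0,3,0],[0,0,-2]]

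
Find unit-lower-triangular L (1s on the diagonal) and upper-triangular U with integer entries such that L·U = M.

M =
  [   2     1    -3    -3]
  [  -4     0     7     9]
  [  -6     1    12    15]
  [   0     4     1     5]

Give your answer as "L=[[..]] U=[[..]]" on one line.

L=[[1,0,0,0],[-2,1,0,0],[-3,2,1,0],[0,2,-1,1]] U=[[2,1,-3,-3],[0,2,1,3],[0,0,1,0],[0,0,0,-1]]

  R1 -= -2·R0 → [0,2,1,3]
  R2 -= -3·R0 → [0,4,3,6]
  R3 -= 0·R0 → [0,4,1,5]
  R2 -= 2·R1 → [0,0,1,0]
  R3 -= 2·R1 → [0,0,-1,-1]
  R3 -= -1·R2 → [0,0,0,-1]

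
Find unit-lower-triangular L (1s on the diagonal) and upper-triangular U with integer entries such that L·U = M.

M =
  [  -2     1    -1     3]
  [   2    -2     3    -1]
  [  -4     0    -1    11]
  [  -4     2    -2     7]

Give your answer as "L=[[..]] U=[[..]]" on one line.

  row1 -= -1·row0 → [0,-1,2,2]
  row2 -= 2·row0 → [0,-2,1,5]
  row3 -= 2·row0 → [0,0,0,1]
  row2 -= 2·row1 → [0,0,-3,1]
  row3 -= 0·row1 → [0,0,0,1]
  row3 -= 0·row2 → [0,0,0,1]

L=[[1,0,0,0],[-1,1,0,0],[2,2,1,0],[2,0,0,1]] U=[[-2,1,-1,3],[0,-1,2,2],[0,0,-3,1],[0,0,0,1]]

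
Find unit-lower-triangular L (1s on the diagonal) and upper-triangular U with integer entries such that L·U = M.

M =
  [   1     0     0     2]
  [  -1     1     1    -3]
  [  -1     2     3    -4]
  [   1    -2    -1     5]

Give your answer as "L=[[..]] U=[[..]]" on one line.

  R1 -= -1·R0 → [0,1,1,-1]
  R2 -= -1·R0 → [0,2,3,-2]
  R3 -= 1·R0 → [0,-2,-1,3]
  R2 -= 2·R1 → [0,0,1,0]
  R3 -= -2·R1 → [0,0,1,1]
  R3 -= 1·R2 → [0,0,0,1]

L=[[1,0,0,0],[-1,1,0,0],[-1,2,1,0],[1,-2,1,1]] U=[[1,0,0,2],[0,1,1,-1],[0,0,1,0],[0,0,0,1]]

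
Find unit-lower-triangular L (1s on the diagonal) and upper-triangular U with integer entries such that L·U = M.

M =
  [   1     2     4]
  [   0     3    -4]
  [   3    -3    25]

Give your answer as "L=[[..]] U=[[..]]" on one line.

  row1 -= 0·row0 → [0,3,-4]
  row2 -= 3·row0 → [0,-9,13]
  row2 -= -3·row1 → [0,0,1]

L=[[1,0,0],[0,1,0],[3,-3,1]] U=[[1,2,4],[0,3,-4],[0,0,1]]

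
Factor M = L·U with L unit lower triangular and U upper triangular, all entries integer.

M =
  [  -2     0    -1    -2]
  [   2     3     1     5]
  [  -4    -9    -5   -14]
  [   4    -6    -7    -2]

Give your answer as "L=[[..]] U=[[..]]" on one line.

  r1 -= -1·r0 → [0,3,0,3]
  r2 -= 2·r0 → [0,-9,-3,-10]
  r3 -= -2·r0 → [0,-6,-9,-6]
  r2 -= -3·r1 → [0,0,-3,-1]
  r3 -= -2·r1 → [0,0,-9,0]
  r3 -= 3·r2 → [0,0,0,3]

L=[[1,0,0,0],[-1,1,0,0],[2,-3,1,0],[-2,-2,3,1]] U=[[-2,0,-1,-2],[0,3,0,3],[0,0,-3,-1],[0,0,0,3]]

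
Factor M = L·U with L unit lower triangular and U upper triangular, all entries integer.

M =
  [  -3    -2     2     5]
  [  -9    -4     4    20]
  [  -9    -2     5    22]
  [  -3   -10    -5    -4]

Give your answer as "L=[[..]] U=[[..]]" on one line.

L=[[1,0,0,0],[3,1,0,0],[3,2,1,0],[1,-4,-5,1]] U=[[-3,-2,2,5],[0,2,-2,5],[0,0,3,-3],[0,0,0,-4]]

  r1 -= 3·r0 → [0,2,-2,5]
  r2 -= 3·r0 → [0,4,-1,7]
  r3 -= 1·r0 → [0,-8,-7,-9]
  r2 -= 2·r1 → [0,0,3,-3]
  r3 -= -4·r1 → [0,0,-15,11]
  r3 -= -5·r2 → [0,0,0,-4]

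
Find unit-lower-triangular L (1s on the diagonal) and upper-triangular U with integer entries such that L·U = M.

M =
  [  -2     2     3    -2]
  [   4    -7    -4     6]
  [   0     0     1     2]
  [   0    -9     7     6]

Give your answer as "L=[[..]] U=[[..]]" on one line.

  R1 -= -2·R0 → [0,-3,2,2]
  R2 -= 0·R0 → [0,0,1,2]
  R3 -= 0·R0 → [0,-9,7,6]
  R2 -= 0·R1 → [0,0,1,2]
  R3 -= 3·R1 → [0,0,1,0]
  R3 -= 1·R2 → [0,0,0,-2]

L=[[1,0,0,0],[-2,1,0,0],[0,0,1,0],[0,3,1,1]] U=[[-2,2,3,-2],[0,-3,2,2],[0,0,1,2],[0,0,0,-2]]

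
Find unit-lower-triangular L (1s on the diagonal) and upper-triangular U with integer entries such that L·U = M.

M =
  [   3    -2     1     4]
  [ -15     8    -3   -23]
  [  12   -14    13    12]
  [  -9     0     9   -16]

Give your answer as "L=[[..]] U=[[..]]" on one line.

  R1 -= -5·R0 → [0,-2,2,-3]
  R2 -= 4·R0 → [0,-6,9,-4]
  R3 -= -3·R0 → [0,-6,12,-4]
  R2 -= 3·R1 → [0,0,3,5]
  R3 -= 3·R1 → [0,0,6,5]
  R3 -= 2·R2 → [0,0,0,-5]

L=[[1,0,0,0],[-5,1,0,0],[4,3,1,0],[-3,3,2,1]] U=[[3,-2,1,4],[0,-2,2,-3],[0,0,3,5],[0,0,0,-5]]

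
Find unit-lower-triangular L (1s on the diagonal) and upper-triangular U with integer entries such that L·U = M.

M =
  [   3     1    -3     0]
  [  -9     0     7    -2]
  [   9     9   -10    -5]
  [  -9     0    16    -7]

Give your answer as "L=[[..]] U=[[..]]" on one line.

L=[[1,0,0,0],[-3,1,0,0],[3,2,1,0],[-3,1,3,1]] U=[[3,1,-3,0],[0,3,-2,-2],[0,0,3,-1],[0,0,0,-2]]

  r1 -= -3·r0 → [0,3,-2,-2]
  r2 -= 3·r0 → [0,6,-1,-5]
  r3 -= -3·r0 → [0,3,7,-7]
  r2 -= 2·r1 → [0,0,3,-1]
  r3 -= 1·r1 → [0,0,9,-5]
  r3 -= 3·r2 → [0,0,0,-2]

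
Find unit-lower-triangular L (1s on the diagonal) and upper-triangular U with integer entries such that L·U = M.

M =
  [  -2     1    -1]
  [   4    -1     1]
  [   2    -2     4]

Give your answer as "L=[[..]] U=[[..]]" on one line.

L=[[1,0,0],[-2,1,0],[-1,-1,1]] U=[[-2,1,-1],[0,1,-1],[0,0,2]]

  R1 -= -2·R0 → [0,1,-1]
  R2 -= -1·R0 → [0,-1,3]
  R2 -= -1·R1 → [0,0,2]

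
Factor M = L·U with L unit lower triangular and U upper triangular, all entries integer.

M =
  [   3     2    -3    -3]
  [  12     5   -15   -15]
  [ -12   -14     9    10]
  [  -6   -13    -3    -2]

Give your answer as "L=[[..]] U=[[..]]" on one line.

L=[[1,0,0,0],[4,1,0,0],[-4,2,1,0],[-2,3,0,1]] U=[[3,2,-3,-3],[0,-3,-3,-3],[0,0,3,4],[0,0,0,1]]

  R1 -= 4·R0 → [0,-3,-3,-3]
  R2 -= -4·R0 → [0,-6,-3,-2]
  R3 -= -2·R0 → [0,-9,-9,-8]
  R2 -= 2·R1 → [0,0,3,4]
  R3 -= 3·R1 → [0,0,0,1]
  R3 -= 0·R2 → [0,0,0,1]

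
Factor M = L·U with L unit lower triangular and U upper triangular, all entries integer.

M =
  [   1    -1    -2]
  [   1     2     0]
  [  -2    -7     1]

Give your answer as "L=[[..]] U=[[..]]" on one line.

L=[[1,0,0],[1,1,0],[-2,-3,1]] U=[[1,-1,-2],[0,3,2],[0,0,3]]

  R1 -= 1·R0 → [0,3,2]
  R2 -= -2·R0 → [0,-9,-3]
  R2 -= -3·R1 → [0,0,3]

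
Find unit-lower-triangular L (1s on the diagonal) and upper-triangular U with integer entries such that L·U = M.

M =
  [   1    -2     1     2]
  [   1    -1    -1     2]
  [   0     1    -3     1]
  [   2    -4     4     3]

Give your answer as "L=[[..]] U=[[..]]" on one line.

L=[[1,0,0,0],[1,1,0,0],[0,1,1,0],[2,0,-2,1]] U=[[1,-2,1,2],[0,1,-2,0],[0,0,-1,1],[0,0,0,1]]

  R1 -= 1·R0 → [0,1,-2,0]
  R2 -= 0·R0 → [0,1,-3,1]
  R3 -= 2·R0 → [0,0,2,-1]
  R2 -= 1·R1 → [0,0,-1,1]
  R3 -= 0·R1 → [0,0,2,-1]
  R3 -= -2·R2 → [0,0,0,1]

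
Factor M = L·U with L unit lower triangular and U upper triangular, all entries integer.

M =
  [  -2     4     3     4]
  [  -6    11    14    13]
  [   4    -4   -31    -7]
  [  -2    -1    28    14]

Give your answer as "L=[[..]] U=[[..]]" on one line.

  row1 -= 3·row0 → [0,-1,5,1]
  row2 -= -2·row0 → [0,4,-25,1]
  row3 -= 1·row0 → [0,-5,25,10]
  row2 -= -4·row1 → [0,0,-5,5]
  row3 -= 5·row1 → [0,0,0,5]
  row3 -= 0·row2 → [0,0,0,5]

L=[[1,0,0,0],[3,1,0,0],[-2,-4,1,0],[1,5,0,1]] U=[[-2,4,3,4],[0,-1,5,1],[0,0,-5,5],[0,0,0,5]]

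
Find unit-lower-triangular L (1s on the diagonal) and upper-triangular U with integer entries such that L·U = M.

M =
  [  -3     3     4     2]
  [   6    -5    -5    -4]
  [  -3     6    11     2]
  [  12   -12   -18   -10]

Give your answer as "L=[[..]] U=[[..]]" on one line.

  R1 -= -2·R0 → [0,1,3,0]
  R2 -= 1·R0 → [0,3,7,0]
  R3 -= -4·R0 → [0,0,-2,-2]
  R2 -= 3·R1 → [0,0,-2,0]
  R3 -= 0·R1 → [0,0,-2,-2]
  R3 -= 1·R2 → [0,0,0,-2]

L=[[1,0,0,0],[-2,1,0,0],[1,3,1,0],[-4,0,1,1]] U=[[-3,3,4,2],[0,1,3,0],[0,0,-2,0],[0,0,0,-2]]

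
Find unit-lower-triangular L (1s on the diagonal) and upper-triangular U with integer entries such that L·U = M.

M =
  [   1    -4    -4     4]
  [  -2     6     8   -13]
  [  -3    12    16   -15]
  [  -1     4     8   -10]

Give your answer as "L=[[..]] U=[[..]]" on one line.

L=[[1,0,0,0],[-2,1,0,0],[-3,0,1,0],[-1,0,1,1]] U=[[1,-4,-4,4],[0,-2,0,-5],[0,0,4,-3],[0,0,0,-3]]

  row1 -= -2·row0 → [0,-2,0,-5]
  row2 -= -3·row0 → [0,0,4,-3]
  row3 -= -1·row0 → [0,0,4,-6]
  row2 -= 0·row1 → [0,0,4,-3]
  row3 -= 0·row1 → [0,0,4,-6]
  row3 -= 1·row2 → [0,0,0,-3]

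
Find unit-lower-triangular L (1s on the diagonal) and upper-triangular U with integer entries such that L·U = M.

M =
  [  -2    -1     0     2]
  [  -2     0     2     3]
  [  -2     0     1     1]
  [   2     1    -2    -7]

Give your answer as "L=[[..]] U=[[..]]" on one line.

L=[[1,0,0,0],[1,1,0,0],[1,1,1,0],[-1,0,2,1]] U=[[-2,-1,0,2],[0,1,2,1],[0,0,-1,-2],[0,0,0,-1]]

  R1 -= 1·R0 → [0,1,2,1]
  R2 -= 1·R0 → [0,1,1,-1]
  R3 -= -1·R0 → [0,0,-2,-5]
  R2 -= 1·R1 → [0,0,-1,-2]
  R3 -= 0·R1 → [0,0,-2,-5]
  R3 -= 2·R2 → [0,0,0,-1]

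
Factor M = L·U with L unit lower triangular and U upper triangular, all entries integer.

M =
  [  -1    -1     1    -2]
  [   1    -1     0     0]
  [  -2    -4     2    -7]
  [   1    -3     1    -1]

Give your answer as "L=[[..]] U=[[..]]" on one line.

  R1 -= -1·R0 → [0,-2,1,-2]
  R2 -= 2·R0 → [0,-2,0,-3]
  R3 -= -1·R0 → [0,-4,2,-3]
  R2 -= 1·R1 → [0,0,-1,-1]
  R3 -= 2·R1 → [0,0,0,1]
  R3 -= 0·R2 → [0,0,0,1]

L=[[1,0,0,0],[-1,1,0,0],[2,1,1,0],[-1,2,0,1]] U=[[-1,-1,1,-2],[0,-2,1,-2],[0,0,-1,-1],[0,0,0,1]]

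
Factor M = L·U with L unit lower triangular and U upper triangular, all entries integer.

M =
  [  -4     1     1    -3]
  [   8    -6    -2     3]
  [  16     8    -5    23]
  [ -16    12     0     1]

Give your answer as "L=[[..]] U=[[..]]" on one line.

  row1 -= -2·row0 → [0,-4,0,-3]
  row2 -= -4·row0 → [0,12,-1,11]
  row3 -= 4·row0 → [0,8,-4,13]
  row2 -= -3·row1 → [0,0,-1,2]
  row3 -= -2·row1 → [0,0,-4,7]
  row3 -= 4·row2 → [0,0,0,-1]

L=[[1,0,0,0],[-2,1,0,0],[-4,-3,1,0],[4,-2,4,1]] U=[[-4,1,1,-3],[0,-4,0,-3],[0,0,-1,2],[0,0,0,-1]]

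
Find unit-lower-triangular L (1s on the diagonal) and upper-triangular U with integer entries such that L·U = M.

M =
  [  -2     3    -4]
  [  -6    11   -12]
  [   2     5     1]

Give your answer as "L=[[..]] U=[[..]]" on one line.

L=[[1,0,0],[3,1,0],[-1,4,1]] U=[[-2,3,-4],[0,2,0],[0,0,-3]]

  r1 -= 3·r0 → [0,2,0]
  r2 -= -1·r0 → [0,8,-3]
  r2 -= 4·r1 → [0,0,-3]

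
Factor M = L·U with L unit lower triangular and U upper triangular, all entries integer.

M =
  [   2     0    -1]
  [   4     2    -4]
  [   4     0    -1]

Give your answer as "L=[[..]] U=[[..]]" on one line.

L=[[1,0,0],[2,1,0],[2,0,1]] U=[[2,0,-1],[0,2,-2],[0,0,1]]

  R1 -= 2·R0 → [0,2,-2]
  R2 -= 2·R0 → [0,0,1]
  R2 -= 0·R1 → [0,0,1]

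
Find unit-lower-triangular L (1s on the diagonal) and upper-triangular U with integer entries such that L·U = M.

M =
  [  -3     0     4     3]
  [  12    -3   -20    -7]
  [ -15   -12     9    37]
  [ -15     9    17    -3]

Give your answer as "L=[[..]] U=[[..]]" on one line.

  row1 -= -4·row0 → [0,-3,-4,5]
  row2 -= 5·row0 → [0,-12,-11,22]
  row3 -= 5·row0 → [0,9,-3,-18]
  row2 -= 4·row1 → [0,0,5,2]
  row3 -= -3·row1 → [0,0,-15,-3]
  row3 -= -3·row2 → [0,0,0,3]

L=[[1,0,0,0],[-4,1,0,0],[5,4,1,0],[5,-3,-3,1]] U=[[-3,0,4,3],[0,-3,-4,5],[0,0,5,2],[0,0,0,3]]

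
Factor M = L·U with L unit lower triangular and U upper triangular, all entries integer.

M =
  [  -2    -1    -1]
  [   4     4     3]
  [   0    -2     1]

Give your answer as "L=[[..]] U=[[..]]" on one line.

L=[[1,0,0],[-2,1,0],[0,-1,1]] U=[[-2,-1,-1],[0,2,1],[0,0,2]]

  R1 -= -2·R0 → [0,2,1]
  R2 -= 0·R0 → [0,-2,1]
  R2 -= -1·R1 → [0,0,2]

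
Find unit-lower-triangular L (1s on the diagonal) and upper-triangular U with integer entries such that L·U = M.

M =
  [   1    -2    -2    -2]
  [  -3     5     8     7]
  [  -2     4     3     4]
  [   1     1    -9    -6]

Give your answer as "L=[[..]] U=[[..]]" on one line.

L=[[1,0,0,0],[-3,1,0,0],[-2,0,1,0],[1,-3,1,1]] U=[[1,-2,-2,-2],[0,-1,2,1],[0,0,-1,0],[0,0,0,-1]]

  R1 -= -3·R0 → [0,-1,2,1]
  R2 -= -2·R0 → [0,0,-1,0]
  R3 -= 1·R0 → [0,3,-7,-4]
  R2 -= 0·R1 → [0,0,-1,0]
  R3 -= -3·R1 → [0,0,-1,-1]
  R3 -= 1·R2 → [0,0,0,-1]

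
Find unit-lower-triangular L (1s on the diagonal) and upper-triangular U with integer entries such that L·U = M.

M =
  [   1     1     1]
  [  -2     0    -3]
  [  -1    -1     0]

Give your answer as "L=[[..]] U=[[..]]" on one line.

  r1 -= -2·r0 → [0,2,-1]
  r2 -= -1·r0 → [0,0,1]
  r2 -= 0·r1 → [0,0,1]

L=[[1,0,0],[-2,1,0],[-1,0,1]] U=[[1,1,1],[0,2,-1],[0,0,1]]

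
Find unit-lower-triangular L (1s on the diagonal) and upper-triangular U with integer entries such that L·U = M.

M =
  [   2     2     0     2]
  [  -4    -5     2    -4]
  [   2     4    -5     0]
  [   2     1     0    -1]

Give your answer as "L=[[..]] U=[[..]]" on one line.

  R1 -= -2·R0 → [0,-1,2,0]
  R2 -= 1·R0 → [0,2,-5,-2]
  R3 -= 1·R0 → [0,-1,0,-3]
  R2 -= -2·R1 → [0,0,-1,-2]
  R3 -= 1·R1 → [0,0,-2,-3]
  R3 -= 2·R2 → [0,0,0,1]

L=[[1,0,0,0],[-2,1,0,0],[1,-2,1,0],[1,1,2,1]] U=[[2,2,0,2],[0,-1,2,0],[0,0,-1,-2],[0,0,0,1]]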